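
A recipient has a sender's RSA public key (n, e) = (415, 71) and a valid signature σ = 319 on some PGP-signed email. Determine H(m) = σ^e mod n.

199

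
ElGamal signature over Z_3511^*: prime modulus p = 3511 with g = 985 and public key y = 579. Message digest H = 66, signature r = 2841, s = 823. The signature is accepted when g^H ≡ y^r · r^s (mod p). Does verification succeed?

fails

Left side g^H mod p:
985^2 = 970225 ≡ 1189
985^4 ≡ 1189^2 = 1413721 ≡ 2299
985^8 ≡ 2299^2 = 5285401 ≡ 1346
985^16 ≡ 1346^2 = 1811716 ≡ 40
985^32 ≡ 40^2 = 1600
985^64 ≡ 1600^2 = 2560000 ≡ 481
66 = 64 + 2, so 985^66 ≡ 481·1189 ≡ 3127 (mod 3511)
Right side y^r · r^s mod p:
579^2 = 335241 ≡ 1696
579^4 ≡ 1696^2 = 2876416 ≡ 907
579^8 ≡ 907^2 = 822649 ≡ 1075
579^16 ≡ 1075^2 = 1155625 ≡ 506
579^32 ≡ 506^2 = 256036 ≡ 3244
579^64 ≡ 3244^2 = 10523536 ≡ 1069
579^128 ≡ 1069^2 = 1142761 ≡ 1686
579^256 ≡ 1686^2 = 2842596 ≡ 2197
579^512 ≡ 2197^2 = 4826809 ≡ 2695
579^1024 ≡ 2695^2 = 7263025 ≡ 2277
579^2048 ≡ 2277^2 = 5184729 ≡ 2493
2841 = 2048 + 512 + 256 + 16 + 8 + 1, so 579^2841 ≡ 2493·2695·2197·506·1075·579 ≡ 957 (mod 3511)
2841^2 = 8071281 ≡ 3003
2841^4 ≡ 3003^2 = 9018009 ≡ 1761
2841^8 ≡ 1761^2 = 3101121 ≡ 908
2841^16 ≡ 908^2 = 824464 ≡ 2890
2841^32 ≡ 2890^2 = 8352100 ≡ 2942
2841^64 ≡ 2942^2 = 8655364 ≡ 749
2841^128 ≡ 749^2 = 561001 ≡ 2752
2841^256 ≡ 2752^2 = 7573504 ≡ 277
2841^512 ≡ 277^2 = 76729 ≡ 2998
823 = 512 + 256 + 32 + 16 + 4 + 2 + 1, so 2841^823 ≡ 2998·277·2942·2890·1761·3003·2841 ≡ 735 (mod 3511)
957·735 = 703395 ≡ 1195 (mod 3511)
3127 ≠ 1195, so verification fails.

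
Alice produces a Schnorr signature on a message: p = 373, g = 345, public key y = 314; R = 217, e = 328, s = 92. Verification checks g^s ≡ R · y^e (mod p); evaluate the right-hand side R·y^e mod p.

40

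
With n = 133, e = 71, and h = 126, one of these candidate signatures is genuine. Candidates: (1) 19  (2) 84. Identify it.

2

Candidate 1: Squares mod 133: 19^1≡19, 19^2≡95, 19^4≡114, 19^8≡95, 19^16≡114, 19^32≡95, 19^64≡114; 71 = 64 + 4 + 2 + 1, so 19^71 ≡ 114·114·95·19 ≡ 38 (mod 133)
Candidate 2: Squares mod 133: 84^1≡84, 84^2≡7, 84^4≡49, 84^8≡7, 84^16≡49, 84^32≡7, 84^64≡49; 71 = 64 + 4 + 2 + 1, so 84^71 ≡ 49·49·7·84 ≡ 126 (mod 133)
  → matches h = 126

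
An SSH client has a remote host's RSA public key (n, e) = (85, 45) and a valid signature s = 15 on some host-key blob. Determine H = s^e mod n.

s^45 mod 85 = 70

70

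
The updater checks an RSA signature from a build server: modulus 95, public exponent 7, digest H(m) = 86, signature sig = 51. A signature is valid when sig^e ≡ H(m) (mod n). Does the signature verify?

verifies

sig^2 ≡ 51^2 = 2601 ≡ 36
sig^4 ≡ 36^2 = 1296 ≡ 61
7 = 4 + 2 + 1, so sig^7 ≡ 61·36·51 ≡ 86 (mod 95)
Since 86 equals the digest 86, verification succeeds.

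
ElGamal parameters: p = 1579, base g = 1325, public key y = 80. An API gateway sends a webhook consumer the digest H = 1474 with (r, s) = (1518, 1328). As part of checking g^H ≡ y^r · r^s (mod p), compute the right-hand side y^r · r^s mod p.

336

80^1518 mod 1579 = 815
1518^1328 mod 1579 = 942
y^r · r^s ≡ 815·942 = 767730 ≡ 336 (mod 1579)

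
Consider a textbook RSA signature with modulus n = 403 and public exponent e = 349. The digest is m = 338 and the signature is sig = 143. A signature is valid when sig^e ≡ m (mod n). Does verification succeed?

sig^2 ≡ 143^2 = 20449 ≡ 299
sig^4 ≡ 299^2 = 89401 ≡ 338
sig^8 ≡ 338^2 = 114244 ≡ 195
sig^16 ≡ 195^2 = 38025 ≡ 143
sig^32 ≡ 143^2 = 20449 ≡ 299
sig^64 ≡ 299^2 = 89401 ≡ 338
sig^128 ≡ 338^2 = 114244 ≡ 195
sig^256 ≡ 195^2 = 38025 ≡ 143
349 = 256 + 64 + 16 + 8 + 4 + 1, so sig^349 ≡ 143·338·143·195·338·143 ≡ 338 (mod 403)
Since 338 equals the digest 338, verification succeeds.

passes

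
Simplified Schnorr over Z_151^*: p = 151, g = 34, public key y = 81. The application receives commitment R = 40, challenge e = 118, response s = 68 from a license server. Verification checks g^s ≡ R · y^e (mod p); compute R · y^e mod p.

88

81^2 = 6561 ≡ 68
81^4 ≡ 68^2 = 4624 ≡ 94
81^8 ≡ 94^2 = 8836 ≡ 78
81^16 ≡ 78^2 = 6084 ≡ 44
81^32 ≡ 44^2 = 1936 ≡ 124
81^64 ≡ 124^2 = 15376 ≡ 125
118 = 64 + 32 + 16 + 4 + 2, so 81^118 ≡ 125·124·44·94·68 ≡ 123 (mod 151)
R · y^e ≡ 40·123 = 4920 ≡ 88 (mod 151)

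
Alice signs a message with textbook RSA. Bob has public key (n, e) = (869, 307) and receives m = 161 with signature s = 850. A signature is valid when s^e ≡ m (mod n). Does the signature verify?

s^307 mod 869 = 592
592 ≠ 161, so verification fails.

does not verify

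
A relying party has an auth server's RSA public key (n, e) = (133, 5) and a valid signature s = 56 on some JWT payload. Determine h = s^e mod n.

56

s^2 ≡ 56^2 = 3136 ≡ 77
s^4 ≡ 77^2 = 5929 ≡ 77
5 = 4 + 1, so s^5 ≡ 77·56 ≡ 56 (mod 133)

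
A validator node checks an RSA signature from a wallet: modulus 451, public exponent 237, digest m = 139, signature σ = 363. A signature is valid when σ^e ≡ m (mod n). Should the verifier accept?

Squares mod 451: σ^1≡363, σ^2≡77, σ^4≡66, σ^8≡297, σ^16≡264, σ^32≡242, σ^64≡385, σ^128≡297
237 = 128 + 64 + 32 + 8 + 4 + 1, so σ^237 ≡ 297·385·242·297·66·363 ≡ 231 (mod 451)
The recovered value 231 does not match the digest 139.

reject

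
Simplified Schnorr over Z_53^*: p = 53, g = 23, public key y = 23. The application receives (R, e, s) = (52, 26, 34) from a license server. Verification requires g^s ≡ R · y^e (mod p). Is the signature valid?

g^s mod p:
23^2 = 529 ≡ 52
23^4 ≡ 52^2 = 2704 ≡ 1
23^8 ≡ 1^2 = 1
23^16 ≡ 1^2 = 1
23^32 ≡ 1^2 = 1
34 = 32 + 2, so 23^34 ≡ 1·52 ≡ 52 (mod 53)
R · y^e mod p:
23^2 = 529 ≡ 52
23^4 ≡ 52^2 = 2704 ≡ 1
23^8 ≡ 1^2 = 1
23^16 ≡ 1^2 = 1
26 = 16 + 8 + 2, so 23^26 ≡ 1·1·52 ≡ 52 (mod 53)
52·52 = 2704 ≡ 1 (mod 53)
52 ≠ 1; the check fails.

invalid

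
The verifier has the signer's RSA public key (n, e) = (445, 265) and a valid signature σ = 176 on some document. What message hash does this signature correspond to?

σ^2 ≡ 176^2 = 30976 ≡ 271
σ^4 ≡ 271^2 = 73441 ≡ 16
σ^8 ≡ 16^2 = 256
σ^16 ≡ 256^2 = 65536 ≡ 121
σ^32 ≡ 121^2 = 14641 ≡ 401
σ^64 ≡ 401^2 = 160801 ≡ 156
σ^128 ≡ 156^2 = 24336 ≡ 306
σ^256 ≡ 306^2 = 93636 ≡ 186
265 = 256 + 8 + 1, so σ^265 ≡ 186·256·176 ≡ 176 (mod 445)

176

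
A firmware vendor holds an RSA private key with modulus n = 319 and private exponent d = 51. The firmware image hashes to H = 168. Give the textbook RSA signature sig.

36

H^2 ≡ 168^2 = 28224 ≡ 152
H^4 ≡ 152^2 = 23104 ≡ 136
H^8 ≡ 136^2 = 18496 ≡ 313
H^16 ≡ 313^2 = 97969 ≡ 36
H^32 ≡ 36^2 = 1296 ≡ 20
51 = 32 + 16 + 2 + 1, so H^51 ≡ 20·36·152·168 ≡ 36 (mod 319)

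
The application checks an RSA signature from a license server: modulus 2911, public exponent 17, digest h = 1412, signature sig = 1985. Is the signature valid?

sig^17 mod 2911 = 2589
The recovered value 2589 does not match the digest 1412.

invalid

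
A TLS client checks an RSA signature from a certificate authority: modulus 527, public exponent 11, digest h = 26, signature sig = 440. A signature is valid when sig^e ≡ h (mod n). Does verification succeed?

Squares mod 527: sig^1≡440, sig^2≡191, sig^4≡118, sig^8≡222
11 = 8 + 2 + 1, so sig^11 ≡ 222·191·440 ≡ 26 (mod 527)
Since 26 equals the digest 26, verification succeeds.

passes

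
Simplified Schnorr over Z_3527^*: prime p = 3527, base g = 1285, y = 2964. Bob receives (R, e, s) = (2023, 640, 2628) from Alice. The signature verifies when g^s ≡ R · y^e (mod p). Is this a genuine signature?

genuine

g^s mod p:
Squares mod 3527: 1285^1≡1285, 1285^2≡589, 1285^4≡1275, 1285^8≡3205, 1285^16≡1401, 1285^32≡1789, 1285^64≡1532, 1285^128≡1569, 1285^256≡3442, 1285^512≡171, 1285^1024≡1025, 1285^2048≡3106
2628 = 2048 + 512 + 64 + 4, so 1285^2628 ≡ 3106·171·1532·1275 ≡ 2468 (mod 3527)
R · y^e mod p:
Squares mod 3527: 2964^1≡2964, 2964^2≡3066, 2964^4≡901, 2964^8≡591, 2964^16≡108, 2964^32≡1083, 2964^64≡1925, 2964^128≡2275, 2964^256≡1516, 2964^512≡2179
640 = 512 + 128, so 2964^640 ≡ 2179·2275 ≡ 1790 (mod 3527)
2023·1790 = 3621170 ≡ 2468 (mod 3527)
2468 ≡ 2468 (mod 3527); signature holds.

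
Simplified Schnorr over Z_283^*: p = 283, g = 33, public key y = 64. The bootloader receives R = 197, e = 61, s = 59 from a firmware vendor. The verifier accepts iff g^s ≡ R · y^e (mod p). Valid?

g^s mod p:
33^2 = 1089 ≡ 240
33^4 ≡ 240^2 = 57600 ≡ 151
33^8 ≡ 151^2 = 22801 ≡ 161
33^16 ≡ 161^2 = 25921 ≡ 168
33^32 ≡ 168^2 = 28224 ≡ 207
59 = 32 + 16 + 8 + 2 + 1, so 33^59 ≡ 207·168·161·240·33 ≡ 27 (mod 283)
R · y^e mod p:
64^2 = 4096 ≡ 134
64^4 ≡ 134^2 = 17956 ≡ 127
64^8 ≡ 127^2 = 16129 ≡ 281
64^16 ≡ 281^2 = 78961 ≡ 4
64^32 ≡ 4^2 = 16
61 = 32 + 16 + 8 + 4 + 1, so 64^61 ≡ 16·4·281·127·64 ≡ 207 (mod 283)
197·207 = 40779 ≡ 27 (mod 283)
27 ≡ 27 (mod 283); signature holds.

yes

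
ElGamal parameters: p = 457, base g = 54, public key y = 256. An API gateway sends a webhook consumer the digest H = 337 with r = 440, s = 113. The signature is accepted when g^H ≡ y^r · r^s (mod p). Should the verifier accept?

Left side g^H mod p:
54^2 = 2916 ≡ 174
54^4 ≡ 174^2 = 30276 ≡ 114
54^8 ≡ 114^2 = 12996 ≡ 200
54^16 ≡ 200^2 = 40000 ≡ 241
54^32 ≡ 241^2 = 58081 ≡ 42
54^64 ≡ 42^2 = 1764 ≡ 393
54^128 ≡ 393^2 = 154449 ≡ 440
54^256 ≡ 440^2 = 193600 ≡ 289
337 = 256 + 64 + 16 + 1, so 54^337 ≡ 289·393·241·54 ≡ 440 (mod 457)
Right side y^r · r^s mod p:
256^2 = 65536 ≡ 185
256^4 ≡ 185^2 = 34225 ≡ 407
256^8 ≡ 407^2 = 165649 ≡ 215
256^16 ≡ 215^2 = 46225 ≡ 68
256^32 ≡ 68^2 = 4624 ≡ 54
256^64 ≡ 54^2 = 2916 ≡ 174
256^128 ≡ 174^2 = 30276 ≡ 114
256^256 ≡ 114^2 = 12996 ≡ 200
440 = 256 + 128 + 32 + 16 + 8, so 256^440 ≡ 200·114·54·68·215 ≡ 289 (mod 457)
440^2 = 193600 ≡ 289
440^4 ≡ 289^2 = 83521 ≡ 347
440^8 ≡ 347^2 = 120409 ≡ 218
440^16 ≡ 218^2 = 47524 ≡ 453
440^32 ≡ 453^2 = 205209 ≡ 16
440^64 ≡ 16^2 = 256
113 = 64 + 32 + 16 + 1, so 440^113 ≡ 256·16·453·440 ≡ 215 (mod 457)
289·215 = 62135 ≡ 440 (mod 457)
440 ≡ 440 (mod 457), so the signature is genuine.

accept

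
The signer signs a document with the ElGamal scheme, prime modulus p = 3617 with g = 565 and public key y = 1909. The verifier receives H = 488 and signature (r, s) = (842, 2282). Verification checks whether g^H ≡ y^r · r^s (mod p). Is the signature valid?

invalid

Left side g^H mod p:
565^2 = 319225 ≡ 929
565^4 ≡ 929^2 = 863041 ≡ 2195
565^8 ≡ 2195^2 = 4818025 ≡ 181
565^16 ≡ 181^2 = 32761 ≡ 208
565^32 ≡ 208^2 = 43264 ≡ 3477
565^64 ≡ 3477^2 = 12089529 ≡ 1515
565^128 ≡ 1515^2 = 2295225 ≡ 2047
565^256 ≡ 2047^2 = 4190209 ≡ 1723
488 = 256 + 128 + 64 + 32 + 8, so 565^488 ≡ 1723·2047·1515·3477·181 ≡ 3034 (mod 3617)
Right side y^r · r^s mod p:
1909^2 = 3644281 ≡ 1962
1909^4 ≡ 1962^2 = 3849444 ≡ 956
1909^8 ≡ 956^2 = 913936 ≡ 2452
1909^16 ≡ 2452^2 = 6012304 ≡ 850
1909^32 ≡ 850^2 = 722500 ≡ 2717
1909^64 ≡ 2717^2 = 7382089 ≡ 3409
1909^128 ≡ 3409^2 = 11621281 ≡ 3477
1909^256 ≡ 3477^2 = 12089529 ≡ 1515
1909^512 ≡ 1515^2 = 2295225 ≡ 2047
842 = 512 + 256 + 64 + 8 + 2, so 1909^842 ≡ 2047·1515·3409·2452·1962 ≡ 392 (mod 3617)
842^2 = 708964 ≡ 32
842^4 ≡ 32^2 = 1024
842^8 ≡ 1024^2 = 1048576 ≡ 3263
842^16 ≡ 3263^2 = 10647169 ≡ 2338
842^32 ≡ 2338^2 = 5466244 ≡ 957
842^64 ≡ 957^2 = 915849 ≡ 748
842^128 ≡ 748^2 = 559504 ≡ 2486
842^256 ≡ 2486^2 = 6180196 ≡ 2360
842^512 ≡ 2360^2 = 5569600 ≡ 3037
842^1024 ≡ 3037^2 = 9223369 ≡ 19
842^2048 ≡ 19^2 = 361
2282 = 2048 + 128 + 64 + 32 + 8 + 2, so 842^2282 ≡ 361·2486·748·957·3263·32 ≡ 1379 (mod 3617)
392·1379 = 540568 ≡ 1635 (mod 3617)
3034 ≠ 1635, so verification fails.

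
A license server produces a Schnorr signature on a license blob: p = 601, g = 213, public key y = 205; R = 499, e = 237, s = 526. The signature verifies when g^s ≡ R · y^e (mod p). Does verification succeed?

passes

g^s mod p:
Squares mod 601: 213^1≡213, 213^2≡294, 213^4≡493, 213^8≡245, 213^16≡526, 213^32≡216, 213^64≡379, 213^128≡2, 213^256≡4, 213^512≡16
526 = 512 + 8 + 4 + 2, so 213^526 ≡ 16·245·493·294 ≡ 462 (mod 601)
R · y^e mod p:
Squares mod 601: 205^1≡205, 205^2≡556, 205^4≡222, 205^8≡2, 205^16≡4, 205^32≡16, 205^64≡256, 205^128≡27
237 = 128 + 64 + 32 + 8 + 4 + 1, so 205^237 ≡ 27·256·16·2·222·205 ≡ 349 (mod 601)
499·349 = 174151 ≡ 462 (mod 601)
462 ≡ 462 (mod 601); signature holds.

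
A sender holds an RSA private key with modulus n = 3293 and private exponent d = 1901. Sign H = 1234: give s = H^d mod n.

Squares mod 3293: H^1≡1234, H^2≡1390, H^4≡2402, H^8≡268, H^16≡2671, H^32≡1603, H^64≡1069, H^128≡90, H^256≡1514, H^512≡268, H^1024≡2671
1901 = 1024 + 512 + 256 + 64 + 32 + 8 + 4 + 1, so H^1901 ≡ 2671·268·1514·1069·1603·268·2402·1234 ≡ 1169 (mod 3293)

1169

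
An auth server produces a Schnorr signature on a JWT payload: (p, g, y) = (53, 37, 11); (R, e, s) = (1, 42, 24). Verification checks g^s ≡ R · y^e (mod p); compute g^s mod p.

37^2 = 1369 ≡ 44
37^4 ≡ 44^2 = 1936 ≡ 28
37^8 ≡ 28^2 = 784 ≡ 42
37^16 ≡ 42^2 = 1764 ≡ 15
24 = 16 + 8, so 37^24 ≡ 15·42 ≡ 47 (mod 53)

47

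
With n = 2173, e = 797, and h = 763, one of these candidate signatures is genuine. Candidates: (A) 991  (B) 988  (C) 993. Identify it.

B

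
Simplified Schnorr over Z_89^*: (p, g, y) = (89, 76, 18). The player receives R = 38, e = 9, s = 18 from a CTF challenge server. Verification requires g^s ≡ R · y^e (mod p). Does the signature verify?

g^s mod p:
76^2 = 5776 ≡ 80
76^4 ≡ 80^2 = 6400 ≡ 81
76^8 ≡ 81^2 = 6561 ≡ 64
76^16 ≡ 64^2 = 4096 ≡ 2
18 = 16 + 2, so 76^18 ≡ 2·80 ≡ 71 (mod 89)
R · y^e mod p:
18^2 = 324 ≡ 57
18^4 ≡ 57^2 = 3249 ≡ 45
18^8 ≡ 45^2 = 2025 ≡ 67
9 = 8 + 1, so 18^9 ≡ 67·18 ≡ 49 (mod 89)
38·49 = 1862 ≡ 82 (mod 89)
71 ≠ 82; the check fails.

does not verify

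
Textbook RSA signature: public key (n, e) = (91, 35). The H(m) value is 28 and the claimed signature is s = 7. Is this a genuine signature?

Squares mod 91: s^1≡7, s^2≡49, s^4≡35, s^8≡42, s^16≡35, s^32≡42
35 = 32 + 2 + 1, so s^35 ≡ 42·49·7 ≡ 28 (mod 91)
Since 28 equals the digest 28, verification succeeds.

genuine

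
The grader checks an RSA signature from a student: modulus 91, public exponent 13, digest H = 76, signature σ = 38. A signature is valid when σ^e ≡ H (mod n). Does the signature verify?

σ^2 ≡ 38^2 = 1444 ≡ 79
σ^4 ≡ 79^2 = 6241 ≡ 53
σ^8 ≡ 53^2 = 2809 ≡ 79
13 = 8 + 4 + 1, so σ^13 ≡ 79·53·38 ≡ 38 (mod 91)
The recovered value 38 does not match the digest 76.

does not verify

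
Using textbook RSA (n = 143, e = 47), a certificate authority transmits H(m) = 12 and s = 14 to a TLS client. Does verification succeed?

fails

s^2 ≡ 14^2 = 196 ≡ 53
s^4 ≡ 53^2 = 2809 ≡ 92
s^8 ≡ 92^2 = 8464 ≡ 27
s^16 ≡ 27^2 = 729 ≡ 14
s^32 ≡ 14^2 = 196 ≡ 53
47 = 32 + 8 + 4 + 2 + 1, so s^47 ≡ 53·27·92·53·14 ≡ 53 (mod 143)
53 ≠ 12, so verification fails.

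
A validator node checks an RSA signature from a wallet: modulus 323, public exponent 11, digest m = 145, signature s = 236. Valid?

yes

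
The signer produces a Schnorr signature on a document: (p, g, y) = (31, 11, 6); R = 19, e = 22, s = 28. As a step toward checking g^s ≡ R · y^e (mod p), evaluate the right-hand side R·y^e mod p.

6^22 mod 31 = 25
R · y^e ≡ 19·25 = 475 ≡ 10 (mod 31)

10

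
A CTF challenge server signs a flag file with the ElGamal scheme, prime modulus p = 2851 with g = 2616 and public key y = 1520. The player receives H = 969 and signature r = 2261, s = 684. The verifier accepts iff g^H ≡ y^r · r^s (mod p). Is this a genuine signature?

genuine

Left side g^H mod p:
Squares mod 2851: 2616^1≡2616, 2616^2≡1056, 2616^4≡395, 2616^8≡2071, 2616^16≡1137, 2616^32≡1266, 2616^64≡494, 2616^128≡1701, 2616^256≡2487, 2616^512≡1350
969 = 512 + 256 + 128 + 64 + 8 + 1, so 2616^969 ≡ 1350·2487·1701·494·2071·2616 ≡ 326 (mod 2851)
Right side y^r · r^s mod p:
Squares mod 2851: 1520^1≡1520, 1520^2≡1090, 1520^4≡2084, 1520^8≡983, 1520^16≡2651, 1520^32≡86, 1520^64≡1694, 1520^128≡1530, 1520^256≡229, 1520^512≡1123, 1520^1024≡987, 1520^2048≡1978
2261 = 2048 + 128 + 64 + 16 + 4 + 1, so 1520^2261 ≡ 1978·1530·1694·2651·2084·1520 ≡ 1688 (mod 2851)
Squares mod 2851: 2261^1≡2261, 2261^2≡278, 2261^4≡307, 2261^8≡166, 2261^16≡1897, 2261^32≡647, 2261^64≡2363, 2261^128≡1511, 2261^256≡2321, 2261^512≡1502
684 = 512 + 128 + 32 + 8 + 4, so 2261^684 ≡ 1502·1511·647·166·307 ≡ 1348 (mod 2851)
1688·1348 = 2275424 ≡ 326 (mod 2851)
326 ≡ 326 (mod 2851), so the signature is genuine.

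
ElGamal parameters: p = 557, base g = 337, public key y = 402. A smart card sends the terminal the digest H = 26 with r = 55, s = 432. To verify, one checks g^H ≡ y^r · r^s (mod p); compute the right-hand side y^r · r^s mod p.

402^2 = 161604 ≡ 74
402^4 ≡ 74^2 = 5476 ≡ 463
402^8 ≡ 463^2 = 214369 ≡ 481
402^16 ≡ 481^2 = 231361 ≡ 206
402^32 ≡ 206^2 = 42436 ≡ 104
55 = 32 + 16 + 4 + 2 + 1, so 402^55 ≡ 104·206·463·74·402 ≡ 184 (mod 557)
55^2 = 3025 ≡ 240
55^4 ≡ 240^2 = 57600 ≡ 229
55^8 ≡ 229^2 = 52441 ≡ 83
55^16 ≡ 83^2 = 6889 ≡ 205
55^32 ≡ 205^2 = 42025 ≡ 250
55^64 ≡ 250^2 = 62500 ≡ 116
55^128 ≡ 116^2 = 13456 ≡ 88
55^256 ≡ 88^2 = 7744 ≡ 503
432 = 256 + 128 + 32 + 16, so 55^432 ≡ 503·88·250·205 ≡ 452 (mod 557)
y^r · r^s ≡ 184·452 = 83168 ≡ 175 (mod 557)

175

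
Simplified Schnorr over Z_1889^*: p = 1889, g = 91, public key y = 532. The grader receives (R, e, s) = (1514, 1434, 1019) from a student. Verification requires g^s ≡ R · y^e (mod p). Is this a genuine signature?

genuine

g^s mod p:
91^2 = 8281 ≡ 725
91^4 ≡ 725^2 = 525625 ≡ 483
91^8 ≡ 483^2 = 233289 ≡ 942
91^16 ≡ 942^2 = 887364 ≡ 1423
91^32 ≡ 1423^2 = 2024929 ≡ 1810
91^64 ≡ 1810^2 = 3276100 ≡ 574
91^128 ≡ 574^2 = 329476 ≡ 790
91^256 ≡ 790^2 = 624100 ≡ 730
91^512 ≡ 730^2 = 532900 ≡ 202
1019 = 512 + 256 + 128 + 64 + 32 + 16 + 8 + 2 + 1, so 91^1019 ≡ 202·730·790·574·1810·1423·942·725·91 ≡ 1223 (mod 1889)
R · y^e mod p:
532^2 = 283024 ≡ 1563
532^4 ≡ 1563^2 = 2442969 ≡ 492
532^8 ≡ 492^2 = 242064 ≡ 272
532^16 ≡ 272^2 = 73984 ≡ 313
532^32 ≡ 313^2 = 97969 ≡ 1630
532^64 ≡ 1630^2 = 2656900 ≡ 966
532^128 ≡ 966^2 = 933156 ≡ 1879
532^256 ≡ 1879^2 = 3530641 ≡ 100
532^512 ≡ 100^2 = 10000 ≡ 555
532^1024 ≡ 555^2 = 308025 ≡ 118
1434 = 1024 + 256 + 128 + 16 + 8 + 2, so 532^1434 ≡ 118·100·1879·313·272·1563 ≡ 32 (mod 1889)
1514·32 = 48448 ≡ 1223 (mod 1889)
1223 ≡ 1223 (mod 1889); signature holds.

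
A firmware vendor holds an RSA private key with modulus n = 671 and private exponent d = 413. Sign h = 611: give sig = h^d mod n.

h^2 ≡ 611^2 = 373321 ≡ 245
h^4 ≡ 245^2 = 60025 ≡ 306
h^8 ≡ 306^2 = 93636 ≡ 367
h^16 ≡ 367^2 = 134689 ≡ 489
h^32 ≡ 489^2 = 239121 ≡ 245
h^64 ≡ 245^2 = 60025 ≡ 306
h^128 ≡ 306^2 = 93636 ≡ 367
h^256 ≡ 367^2 = 134689 ≡ 489
413 = 256 + 128 + 16 + 8 + 4 + 1, so h^413 ≡ 489·367·489·367·306·611 ≡ 62 (mod 671)

62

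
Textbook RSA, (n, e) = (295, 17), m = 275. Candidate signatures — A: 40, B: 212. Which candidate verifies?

A

Candidate A: 40^2 = 1600 ≡ 125; 40^4 ≡ 125^2 = 15625 ≡ 285; 40^8 ≡ 285^2 = 81225 ≡ 100; 40^16 ≡ 100^2 = 10000 ≡ 265; 17 = 16 + 1, so 40^17 ≡ 265·40 ≡ 275 (mod 295)
  → matches m = 275
Candidate B: 212^2 = 44944 ≡ 104; 212^4 ≡ 104^2 = 10816 ≡ 196; 212^8 ≡ 196^2 = 38416 ≡ 66; 212^16 ≡ 66^2 = 4356 ≡ 226; 17 = 16 + 1, so 212^17 ≡ 226·212 ≡ 122 (mod 295)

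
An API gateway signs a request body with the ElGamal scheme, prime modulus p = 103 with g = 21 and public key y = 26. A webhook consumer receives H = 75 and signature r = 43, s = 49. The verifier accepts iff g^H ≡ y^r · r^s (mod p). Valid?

Left side g^H mod p:
21^2 = 441 ≡ 29
21^4 ≡ 29^2 = 841 ≡ 17
21^8 ≡ 17^2 = 289 ≡ 83
21^16 ≡ 83^2 = 6889 ≡ 91
21^32 ≡ 91^2 = 8281 ≡ 41
21^64 ≡ 41^2 = 1681 ≡ 33
75 = 64 + 8 + 2 + 1, so 21^75 ≡ 33·83·29·21 ≡ 69 (mod 103)
Right side y^r · r^s mod p:
26^2 = 676 ≡ 58
26^4 ≡ 58^2 = 3364 ≡ 68
26^8 ≡ 68^2 = 4624 ≡ 92
26^16 ≡ 92^2 = 8464 ≡ 18
26^32 ≡ 18^2 = 324 ≡ 15
43 = 32 + 8 + 2 + 1, so 26^43 ≡ 15·92·58·26 ≡ 28 (mod 103)
43^2 = 1849 ≡ 98
43^4 ≡ 98^2 = 9604 ≡ 25
43^8 ≡ 25^2 = 625 ≡ 7
43^16 ≡ 7^2 = 49
43^32 ≡ 49^2 = 2401 ≡ 32
49 = 32 + 16 + 1, so 43^49 ≡ 32·49·43 ≡ 62 (mod 103)
28·62 = 1736 ≡ 88 (mod 103)
69 ≠ 88, so verification fails.

no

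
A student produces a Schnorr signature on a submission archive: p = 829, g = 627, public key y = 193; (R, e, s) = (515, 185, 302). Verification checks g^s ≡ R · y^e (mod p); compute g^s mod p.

627^2 = 393129 ≡ 183
627^4 ≡ 183^2 = 33489 ≡ 329
627^8 ≡ 329^2 = 108241 ≡ 471
627^16 ≡ 471^2 = 221841 ≡ 498
627^32 ≡ 498^2 = 248004 ≡ 133
627^64 ≡ 133^2 = 17689 ≡ 280
627^128 ≡ 280^2 = 78400 ≡ 474
627^256 ≡ 474^2 = 224676 ≡ 17
302 = 256 + 32 + 8 + 4 + 2, so 627^302 ≡ 17·133·471·329·183 ≡ 744 (mod 829)

744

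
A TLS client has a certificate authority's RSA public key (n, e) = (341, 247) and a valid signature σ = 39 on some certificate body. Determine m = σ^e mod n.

250

σ^2 ≡ 39^2 = 1521 ≡ 157
σ^4 ≡ 157^2 = 24649 ≡ 97
σ^8 ≡ 97^2 = 9409 ≡ 202
σ^16 ≡ 202^2 = 40804 ≡ 225
σ^32 ≡ 225^2 = 50625 ≡ 157
σ^64 ≡ 157^2 = 24649 ≡ 97
σ^128 ≡ 97^2 = 9409 ≡ 202
247 = 128 + 64 + 32 + 16 + 4 + 2 + 1, so σ^247 ≡ 202·97·157·225·97·157·39 ≡ 250 (mod 341)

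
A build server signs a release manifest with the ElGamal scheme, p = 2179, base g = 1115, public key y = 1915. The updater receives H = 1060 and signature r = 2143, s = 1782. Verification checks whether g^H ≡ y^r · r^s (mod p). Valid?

Left side g^H mod p:
1115^1060 mod 2179 = 565
Right side y^r · r^s mod p:
1915^2143 mod 2179 = 399
2143^1782 mod 2179 = 1536
399·1536 = 612864 ≡ 565 (mod 2179)
565 ≡ 565 (mod 2179), so the signature is genuine.

yes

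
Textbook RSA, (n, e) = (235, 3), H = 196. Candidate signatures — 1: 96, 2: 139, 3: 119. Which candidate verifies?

Candidate 1: Squares mod 235: 96^1≡96, 96^2≡51; 3 = 2 + 1, so 96^3 ≡ 51·96 ≡ 196 (mod 235)
  → matches H = 196
Candidate 2: Squares mod 235: 139^1≡139, 139^2≡51; 3 = 2 + 1, so 139^3 ≡ 51·139 ≡ 39 (mod 235)
Candidate 3: Squares mod 235: 119^1≡119, 119^2≡61; 3 = 2 + 1, so 119^3 ≡ 61·119 ≡ 209 (mod 235)

1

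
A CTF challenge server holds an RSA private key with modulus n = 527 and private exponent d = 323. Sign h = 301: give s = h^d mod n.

96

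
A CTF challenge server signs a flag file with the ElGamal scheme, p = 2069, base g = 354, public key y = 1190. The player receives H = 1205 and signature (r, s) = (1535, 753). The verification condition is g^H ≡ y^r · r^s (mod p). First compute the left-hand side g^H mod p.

1437

354^1205 mod 2069 = 1437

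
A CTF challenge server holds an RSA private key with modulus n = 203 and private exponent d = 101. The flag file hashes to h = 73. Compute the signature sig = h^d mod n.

Squares mod 203: h^1≡73, h^2≡51, h^4≡165, h^8≡23, h^16≡123, h^32≡107, h^64≡81
101 = 64 + 32 + 4 + 1, so h^101 ≡ 81·107·165·73 ≡ 47 (mod 203)

47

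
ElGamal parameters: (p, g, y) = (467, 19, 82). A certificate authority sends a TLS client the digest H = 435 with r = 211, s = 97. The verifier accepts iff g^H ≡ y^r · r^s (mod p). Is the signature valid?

invalid

Left side g^H mod p:
Squares mod 467: 19^1≡19, 19^2≡361, 19^4≡28, 19^8≡317, 19^16≡84, 19^32≡51, 19^64≡266, 19^128≡239, 19^256≡147
435 = 256 + 128 + 32 + 16 + 2 + 1, so 19^435 ≡ 147·239·51·84·361·19 ≡ 37 (mod 467)
Right side y^r · r^s mod p:
Squares mod 467: 82^1≡82, 82^2≡186, 82^4≡38, 82^8≡43, 82^16≡448, 82^32≡361, 82^64≡28, 82^128≡317
211 = 128 + 64 + 16 + 2 + 1, so 82^211 ≡ 317·28·448·186·82 ≡ 190 (mod 467)
Squares mod 467: 211^1≡211, 211^2≡156, 211^4≡52, 211^8≡369, 211^16≡264, 211^32≡113, 211^64≡160
97 = 64 + 32 + 1, so 211^97 ≡ 160·113·211 ≡ 424 (mod 467)
190·424 = 80560 ≡ 236 (mod 467)
37 ≠ 236, so verification fails.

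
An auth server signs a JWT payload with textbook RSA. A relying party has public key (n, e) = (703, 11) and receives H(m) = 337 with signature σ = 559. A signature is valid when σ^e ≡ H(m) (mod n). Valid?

Squares mod 703: σ^1≡559, σ^2≡349, σ^4≡182, σ^8≡83
11 = 8 + 2 + 1, so σ^11 ≡ 83·349·559 ≡ 354 (mod 703)
σ^11 mod 703 = 354, but H(m) = 337.

no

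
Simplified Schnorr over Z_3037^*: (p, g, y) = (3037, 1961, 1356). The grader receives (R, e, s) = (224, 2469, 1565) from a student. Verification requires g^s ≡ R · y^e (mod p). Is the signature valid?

g^s mod p:
1961^2 = 3845521 ≡ 679
1961^4 ≡ 679^2 = 461041 ≡ 2454
1961^8 ≡ 2454^2 = 6022116 ≡ 2782
1961^16 ≡ 2782^2 = 7739524 ≡ 1248
1961^32 ≡ 1248^2 = 1557504 ≡ 2560
1961^64 ≡ 2560^2 = 6553600 ≡ 2791
1961^128 ≡ 2791^2 = 7789681 ≡ 2813
1961^256 ≡ 2813^2 = 7912969 ≡ 1584
1961^512 ≡ 1584^2 = 2509056 ≡ 494
1961^1024 ≡ 494^2 = 244036 ≡ 1076
1565 = 1024 + 512 + 16 + 8 + 4 + 1, so 1961^1565 ≡ 1076·494·1248·2782·2454·1961 ≡ 271 (mod 3037)
R · y^e mod p:
1356^2 = 1838736 ≡ 1351
1356^4 ≡ 1351^2 = 1825201 ≡ 3001
1356^8 ≡ 3001^2 = 9006001 ≡ 1296
1356^16 ≡ 1296^2 = 1679616 ≡ 155
1356^32 ≡ 155^2 = 24025 ≡ 2766
1356^64 ≡ 2766^2 = 7650756 ≡ 553
1356^128 ≡ 553^2 = 305809 ≡ 2109
1356^256 ≡ 2109^2 = 4447881 ≡ 1713
1356^512 ≡ 1713^2 = 2934369 ≡ 627
1356^1024 ≡ 627^2 = 393129 ≡ 1356
1356^2048 ≡ 1356^2 = 1838736 ≡ 1351
2469 = 2048 + 256 + 128 + 32 + 4 + 1, so 1356^2469 ≡ 1351·1713·2109·2766·3001·1356 ≡ 69 (mod 3037)
224·69 = 15456 ≡ 271 (mod 3037)
271 ≡ 271 (mod 3037); signature holds.

valid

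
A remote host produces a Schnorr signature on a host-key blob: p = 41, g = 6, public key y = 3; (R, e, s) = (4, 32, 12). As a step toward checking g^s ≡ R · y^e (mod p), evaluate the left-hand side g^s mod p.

4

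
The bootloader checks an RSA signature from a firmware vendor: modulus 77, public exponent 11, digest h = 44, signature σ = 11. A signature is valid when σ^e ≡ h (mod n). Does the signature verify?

Squares mod 77: σ^1≡11, σ^2≡44, σ^4≡11, σ^8≡44
11 = 8 + 2 + 1, so σ^11 ≡ 44·44·11 ≡ 44 (mod 77)
Since 44 equals the digest 44, verification succeeds.

verifies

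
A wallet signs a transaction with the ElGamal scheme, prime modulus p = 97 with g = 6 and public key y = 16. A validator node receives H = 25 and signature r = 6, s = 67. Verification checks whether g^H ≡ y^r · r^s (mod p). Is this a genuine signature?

Left side g^H mod p:
Squares mod 97: 6^1≡6, 6^2≡36, 6^4≡35, 6^8≡61, 6^16≡35
25 = 16 + 8 + 1, so 6^25 ≡ 35·61·6 ≡ 6 (mod 97)
Right side y^r · r^s mod p:
Squares mod 97: 16^1≡16, 16^2≡62, 16^4≡61
6 = 4 + 2, so 16^6 ≡ 61·62 ≡ 96 (mod 97)
Squares mod 97: 6^1≡6, 6^2≡36, 6^4≡35, 6^8≡61, 6^16≡35, 6^32≡61, 6^64≡35
67 = 64 + 2 + 1, so 6^67 ≡ 35·36·6 ≡ 91 (mod 97)
96·91 = 8736 ≡ 6 (mod 97)
6 ≡ 6 (mod 97), so the signature is genuine.

genuine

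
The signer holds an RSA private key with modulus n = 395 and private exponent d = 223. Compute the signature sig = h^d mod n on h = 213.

Squares mod 395: h^1≡213, h^2≡339, h^4≡371, h^8≡181, h^16≡371, h^32≡181, h^64≡371, h^128≡181
223 = 128 + 64 + 16 + 8 + 4 + 2 + 1, so h^223 ≡ 181·371·371·181·371·339·213 ≡ 292 (mod 395)

292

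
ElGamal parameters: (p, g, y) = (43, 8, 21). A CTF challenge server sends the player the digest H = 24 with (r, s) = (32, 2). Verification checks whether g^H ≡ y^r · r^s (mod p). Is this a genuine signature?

forged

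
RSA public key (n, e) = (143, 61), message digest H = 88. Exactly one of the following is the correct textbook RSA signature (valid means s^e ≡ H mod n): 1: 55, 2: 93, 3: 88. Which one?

Candidate 1: Squares mod 143: 55^1≡55, 55^2≡22, 55^4≡55, 55^8≡22, 55^16≡55, 55^32≡22; 61 = 32 + 16 + 8 + 4 + 1, so 55^61 ≡ 22·55·22·55·55 ≡ 55 (mod 143)
Candidate 2: Squares mod 143: 93^1≡93, 93^2≡69, 93^4≡42, 93^8≡48, 93^16≡16, 93^32≡113; 61 = 32 + 16 + 8 + 4 + 1, so 93^61 ≡ 113·16·48·42·93 ≡ 93 (mod 143)
Candidate 3: Squares mod 143: 88^1≡88, 88^2≡22, 88^4≡55, 88^8≡22, 88^16≡55, 88^32≡22; 61 = 32 + 16 + 8 + 4 + 1, so 88^61 ≡ 22·55·22·55·88 ≡ 88 (mod 143)
  → matches H = 88

3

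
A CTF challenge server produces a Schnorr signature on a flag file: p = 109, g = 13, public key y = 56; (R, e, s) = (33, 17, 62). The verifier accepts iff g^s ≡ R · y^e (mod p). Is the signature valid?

valid

g^s mod p:
13^2 = 169 ≡ 60
13^4 ≡ 60^2 = 3600 ≡ 3
13^8 ≡ 3^2 = 9
13^16 ≡ 9^2 = 81
13^32 ≡ 81^2 = 6561 ≡ 21
62 = 32 + 16 + 8 + 4 + 2, so 13^62 ≡ 21·81·9·3·60 ≡ 100 (mod 109)
R · y^e mod p:
56^2 = 3136 ≡ 84
56^4 ≡ 84^2 = 7056 ≡ 80
56^8 ≡ 80^2 = 6400 ≡ 78
56^16 ≡ 78^2 = 6084 ≡ 89
17 = 16 + 1, so 56^17 ≡ 89·56 ≡ 79 (mod 109)
33·79 = 2607 ≡ 100 (mod 109)
100 ≡ 100 (mod 109); signature holds.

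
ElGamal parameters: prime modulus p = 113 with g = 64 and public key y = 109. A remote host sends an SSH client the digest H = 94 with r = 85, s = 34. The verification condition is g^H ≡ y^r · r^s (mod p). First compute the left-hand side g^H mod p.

16

64^2 = 4096 ≡ 28
64^4 ≡ 28^2 = 784 ≡ 106
64^8 ≡ 106^2 = 11236 ≡ 49
64^16 ≡ 49^2 = 2401 ≡ 28
64^32 ≡ 28^2 = 784 ≡ 106
64^64 ≡ 106^2 = 11236 ≡ 49
94 = 64 + 16 + 8 + 4 + 2, so 64^94 ≡ 49·28·49·106·28 ≡ 16 (mod 113)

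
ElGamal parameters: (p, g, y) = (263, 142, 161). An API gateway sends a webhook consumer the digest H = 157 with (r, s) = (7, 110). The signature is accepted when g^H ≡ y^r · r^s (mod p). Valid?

yes

Left side g^H mod p:
142^2 = 20164 ≡ 176
142^4 ≡ 176^2 = 30976 ≡ 205
142^8 ≡ 205^2 = 42025 ≡ 208
142^16 ≡ 208^2 = 43264 ≡ 132
142^32 ≡ 132^2 = 17424 ≡ 66
142^64 ≡ 66^2 = 4356 ≡ 148
142^128 ≡ 148^2 = 21904 ≡ 75
157 = 128 + 16 + 8 + 4 + 1, so 142^157 ≡ 75·132·208·205·142 ≡ 106 (mod 263)
Right side y^r · r^s mod p:
161^2 = 25921 ≡ 147
161^4 ≡ 147^2 = 21609 ≡ 43
7 = 4 + 2 + 1, so 161^7 ≡ 43·147·161 ≡ 134 (mod 263)
7^2 = 49
7^4 ≡ 49^2 = 2401 ≡ 34
7^8 ≡ 34^2 = 1156 ≡ 104
7^16 ≡ 104^2 = 10816 ≡ 33
7^32 ≡ 33^2 = 1089 ≡ 37
7^64 ≡ 37^2 = 1369 ≡ 54
110 = 64 + 32 + 8 + 4 + 2, so 7^110 ≡ 54·37·104·34·49 ≡ 95 (mod 263)
134·95 = 12730 ≡ 106 (mod 263)
106 ≡ 106 (mod 263), so the signature is genuine.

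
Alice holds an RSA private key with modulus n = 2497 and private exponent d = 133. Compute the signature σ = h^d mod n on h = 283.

1051

h^2 ≡ 283^2 = 80089 ≡ 185
h^4 ≡ 185^2 = 34225 ≡ 1764
h^8 ≡ 1764^2 = 3111696 ≡ 434
h^16 ≡ 434^2 = 188356 ≡ 1081
h^32 ≡ 1081^2 = 1168561 ≡ 2462
h^64 ≡ 2462^2 = 6061444 ≡ 1225
h^128 ≡ 1225^2 = 1500625 ≡ 2425
133 = 128 + 4 + 1, so h^133 ≡ 2425·1764·283 ≡ 1051 (mod 2497)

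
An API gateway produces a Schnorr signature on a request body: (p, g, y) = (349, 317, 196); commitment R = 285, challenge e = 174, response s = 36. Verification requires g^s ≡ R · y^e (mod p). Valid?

yes

g^s mod p:
317^2 = 100489 ≡ 326
317^4 ≡ 326^2 = 106276 ≡ 180
317^8 ≡ 180^2 = 32400 ≡ 292
317^16 ≡ 292^2 = 85264 ≡ 108
317^32 ≡ 108^2 = 11664 ≡ 147
36 = 32 + 4, so 317^36 ≡ 147·180 ≡ 285 (mod 349)
R · y^e mod p:
196^2 = 38416 ≡ 26
196^4 ≡ 26^2 = 676 ≡ 327
196^8 ≡ 327^2 = 106929 ≡ 135
196^16 ≡ 135^2 = 18225 ≡ 77
196^32 ≡ 77^2 = 5929 ≡ 345
196^64 ≡ 345^2 = 119025 ≡ 16
196^128 ≡ 16^2 = 256
174 = 128 + 32 + 8 + 4 + 2, so 196^174 ≡ 256·345·135·327·26 ≡ 1 (mod 349)
285·1 = 285 ≡ 285 (mod 349)
285 ≡ 285 (mod 349); signature holds.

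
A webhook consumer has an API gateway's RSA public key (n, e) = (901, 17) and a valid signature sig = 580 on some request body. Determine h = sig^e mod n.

750

sig^2 ≡ 580^2 = 336400 ≡ 327
sig^4 ≡ 327^2 = 106929 ≡ 611
sig^8 ≡ 611^2 = 373321 ≡ 307
sig^16 ≡ 307^2 = 94249 ≡ 545
17 = 16 + 1, so sig^17 ≡ 545·580 ≡ 750 (mod 901)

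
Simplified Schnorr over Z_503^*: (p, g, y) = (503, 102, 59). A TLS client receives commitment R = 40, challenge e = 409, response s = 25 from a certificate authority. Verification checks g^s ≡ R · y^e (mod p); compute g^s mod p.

217

102^2 = 10404 ≡ 344
102^4 ≡ 344^2 = 118336 ≡ 131
102^8 ≡ 131^2 = 17161 ≡ 59
102^16 ≡ 59^2 = 3481 ≡ 463
25 = 16 + 8 + 1, so 102^25 ≡ 463·59·102 ≡ 217 (mod 503)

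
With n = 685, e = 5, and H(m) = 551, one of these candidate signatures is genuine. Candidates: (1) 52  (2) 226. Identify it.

Candidate 1: 52^2 = 2704 ≡ 649; 52^4 ≡ 649^2 = 421201 ≡ 611; 5 = 4 + 1, so 52^5 ≡ 611·52 ≡ 262 (mod 685)
Candidate 2: 226^2 = 51076 ≡ 386; 226^4 ≡ 386^2 = 148996 ≡ 351; 5 = 4 + 1, so 226^5 ≡ 351·226 ≡ 551 (mod 685)
  → matches H(m) = 551

2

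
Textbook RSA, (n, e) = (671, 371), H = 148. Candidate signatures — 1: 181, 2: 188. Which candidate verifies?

1

Candidate 1: 181^2 = 32761 ≡ 553; 181^4 ≡ 553^2 = 305809 ≡ 504; 181^8 ≡ 504^2 = 254016 ≡ 378; 181^16 ≡ 378^2 = 142884 ≡ 632; 181^32 ≡ 632^2 = 399424 ≡ 179; 181^64 ≡ 179^2 = 32041 ≡ 504; 181^128 ≡ 504^2 = 254016 ≡ 378; 181^256 ≡ 378^2 = 142884 ≡ 632; 371 = 256 + 64 + 32 + 16 + 2 + 1, so 181^371 ≡ 632·504·179·632·553·181 ≡ 148 (mod 671)
  → matches H = 148
Candidate 2: 188^2 = 35344 ≡ 452; 188^4 ≡ 452^2 = 204304 ≡ 320; 188^8 ≡ 320^2 = 102400 ≡ 408; 188^16 ≡ 408^2 = 166464 ≡ 56; 188^32 ≡ 56^2 = 3136 ≡ 452; 188^64 ≡ 452^2 = 204304 ≡ 320; 188^128 ≡ 320^2 = 102400 ≡ 408; 188^256 ≡ 408^2 = 166464 ≡ 56; 371 = 256 + 64 + 32 + 16 + 2 + 1, so 188^371 ≡ 56·320·452·56·452·188 ≡ 309 (mod 671)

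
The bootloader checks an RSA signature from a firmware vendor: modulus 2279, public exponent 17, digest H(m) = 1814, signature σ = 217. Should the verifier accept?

accept

Squares mod 2279: σ^1≡217, σ^2≡1509, σ^4≡360, σ^8≡1976, σ^16≡649
17 = 16 + 1, so σ^17 ≡ 649·217 ≡ 1814 (mod 2279)
Since 1814 equals the digest 1814, verification succeeds.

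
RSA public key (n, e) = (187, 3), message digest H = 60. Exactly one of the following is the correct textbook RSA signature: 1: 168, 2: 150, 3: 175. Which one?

1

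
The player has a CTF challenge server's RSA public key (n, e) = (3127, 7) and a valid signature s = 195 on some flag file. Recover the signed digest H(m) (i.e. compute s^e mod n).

2697

s^2 ≡ 195^2 = 38025 ≡ 501
s^4 ≡ 501^2 = 251001 ≡ 841
7 = 4 + 2 + 1, so s^7 ≡ 841·501·195 ≡ 2697 (mod 3127)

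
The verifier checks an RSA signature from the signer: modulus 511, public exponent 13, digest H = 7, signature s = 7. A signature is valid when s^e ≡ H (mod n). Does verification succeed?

fails

s^2 ≡ 7^2 = 49
s^4 ≡ 49^2 = 2401 ≡ 357
s^8 ≡ 357^2 = 127449 ≡ 210
13 = 8 + 4 + 1, so s^13 ≡ 210·357·7 ≡ 504 (mod 511)
504 ≠ 7, so verification fails.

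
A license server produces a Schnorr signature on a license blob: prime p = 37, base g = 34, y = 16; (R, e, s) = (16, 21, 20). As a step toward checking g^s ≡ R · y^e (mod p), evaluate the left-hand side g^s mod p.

34^2 = 1156 ≡ 9
34^4 ≡ 9^2 = 81 ≡ 7
34^8 ≡ 7^2 = 49 ≡ 12
34^16 ≡ 12^2 = 144 ≡ 33
20 = 16 + 4, so 34^20 ≡ 33·7 ≡ 9 (mod 37)

9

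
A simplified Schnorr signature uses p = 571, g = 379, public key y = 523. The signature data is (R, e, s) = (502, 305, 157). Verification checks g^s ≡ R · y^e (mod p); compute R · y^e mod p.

553

523^2 = 273529 ≡ 20
523^4 ≡ 20^2 = 400
523^8 ≡ 400^2 = 160000 ≡ 120
523^16 ≡ 120^2 = 14400 ≡ 125
523^32 ≡ 125^2 = 15625 ≡ 208
523^64 ≡ 208^2 = 43264 ≡ 439
523^128 ≡ 439^2 = 192721 ≡ 294
523^256 ≡ 294^2 = 86436 ≡ 215
305 = 256 + 32 + 16 + 1, so 523^305 ≡ 215·208·125·523 ≡ 323 (mod 571)
R · y^e ≡ 502·323 = 162146 ≡ 553 (mod 571)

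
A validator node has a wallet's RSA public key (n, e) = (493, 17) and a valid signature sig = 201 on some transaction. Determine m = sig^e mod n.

Squares mod 493: sig^1≡201, sig^2≡468, sig^4≡132, sig^8≡169, sig^16≡460
17 = 16 + 1, so sig^17 ≡ 460·201 ≡ 269 (mod 493)

269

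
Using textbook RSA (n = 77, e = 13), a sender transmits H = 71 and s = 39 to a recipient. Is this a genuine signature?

forged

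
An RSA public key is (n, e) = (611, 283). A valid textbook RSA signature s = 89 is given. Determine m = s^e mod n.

s^2 ≡ 89^2 = 7921 ≡ 589
s^4 ≡ 589^2 = 346921 ≡ 484
s^8 ≡ 484^2 = 234256 ≡ 243
s^16 ≡ 243^2 = 59049 ≡ 393
s^32 ≡ 393^2 = 154449 ≡ 477
s^64 ≡ 477^2 = 227529 ≡ 237
s^128 ≡ 237^2 = 56169 ≡ 568
s^256 ≡ 568^2 = 322624 ≡ 16
283 = 256 + 16 + 8 + 2 + 1, so s^283 ≡ 16·393·243·589·89 ≡ 600 (mod 611)

600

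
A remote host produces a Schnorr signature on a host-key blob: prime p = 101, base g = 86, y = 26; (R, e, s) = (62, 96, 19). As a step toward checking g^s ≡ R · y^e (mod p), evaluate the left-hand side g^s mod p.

86^19 mod 101 = 75

75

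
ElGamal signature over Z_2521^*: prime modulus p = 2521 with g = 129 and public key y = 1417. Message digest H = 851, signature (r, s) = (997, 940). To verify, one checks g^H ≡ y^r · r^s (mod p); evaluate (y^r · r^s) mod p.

1222

1417^2 = 2007889 ≡ 1173
1417^4 ≡ 1173^2 = 1375929 ≡ 1984
1417^8 ≡ 1984^2 = 3936256 ≡ 975
1417^16 ≡ 975^2 = 950625 ≡ 208
1417^32 ≡ 208^2 = 43264 ≡ 407
1417^64 ≡ 407^2 = 165649 ≡ 1784
1417^128 ≡ 1784^2 = 3182656 ≡ 1154
1417^256 ≡ 1154^2 = 1331716 ≡ 628
1417^512 ≡ 628^2 = 394384 ≡ 1108
997 = 512 + 256 + 128 + 64 + 32 + 4 + 1, so 1417^997 ≡ 1108·628·1154·1784·407·1984·1417 ≡ 221 (mod 2521)
997^2 = 994009 ≡ 735
997^4 ≡ 735^2 = 540225 ≡ 731
997^8 ≡ 731^2 = 534361 ≡ 2430
997^16 ≡ 2430^2 = 5904900 ≡ 718
997^32 ≡ 718^2 = 515524 ≡ 1240
997^64 ≡ 1240^2 = 1537600 ≡ 2311
997^128 ≡ 2311^2 = 5340721 ≡ 1243
997^256 ≡ 1243^2 = 1545049 ≡ 2197
997^512 ≡ 2197^2 = 4826809 ≡ 1615
940 = 512 + 256 + 128 + 32 + 8 + 4, so 997^940 ≡ 1615·2197·1243·1240·2430·731 ≡ 747 (mod 2521)
y^r · r^s ≡ 221·747 = 165087 ≡ 1222 (mod 2521)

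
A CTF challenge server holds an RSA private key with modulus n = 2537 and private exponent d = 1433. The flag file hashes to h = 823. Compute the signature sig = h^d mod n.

208

h^2 ≡ 823^2 = 677329 ≡ 2487
h^4 ≡ 2487^2 = 6185169 ≡ 2500
h^8 ≡ 2500^2 = 6250000 ≡ 1369
h^16 ≡ 1369^2 = 1874161 ≡ 1855
h^32 ≡ 1855^2 = 3441025 ≡ 853
h^64 ≡ 853^2 = 727609 ≡ 2027
h^128 ≡ 2027^2 = 4108729 ≡ 1326
h^256 ≡ 1326^2 = 1758276 ≡ 135
h^512 ≡ 135^2 = 18225 ≡ 466
h^1024 ≡ 466^2 = 217156 ≡ 1511
1433 = 1024 + 256 + 128 + 16 + 8 + 1, so h^1433 ≡ 1511·135·1326·1855·1369·823 ≡ 208 (mod 2537)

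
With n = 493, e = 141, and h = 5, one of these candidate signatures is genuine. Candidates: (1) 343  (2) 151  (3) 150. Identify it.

Candidate 1: Squares mod 493: 343^1≡343, 343^2≡315, 343^4≡132, 343^8≡169, 343^16≡460, 343^32≡103, 343^64≡256, 343^128≡460; 141 = 128 + 8 + 4 + 1, so 343^141 ≡ 460·169·132·343 ≡ 488 (mod 493)
Candidate 2: Squares mod 493: 151^1≡151, 151^2≡123, 151^4≡339, 151^8≡52, 151^16≡239, 151^32≡426, 151^64≡52, 151^128≡239; 141 = 128 + 8 + 4 + 1, so 151^141 ≡ 239·52·339·151 ≡ 325 (mod 493)
Candidate 3: Squares mod 493: 150^1≡150, 150^2≡315, 150^4≡132, 150^8≡169, 150^16≡460, 150^32≡103, 150^64≡256, 150^128≡460; 141 = 128 + 8 + 4 + 1, so 150^141 ≡ 460·169·132·150 ≡ 5 (mod 493)
  → matches h = 5

3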